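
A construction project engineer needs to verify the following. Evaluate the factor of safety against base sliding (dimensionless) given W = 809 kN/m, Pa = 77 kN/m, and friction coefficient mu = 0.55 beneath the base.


Resisting force = mu * W = 0.55 * 809 = 444.95 kN/m
FOS = Resisting / Driving = 444.95 / 77
= 5.7786 (dimensionless)

5.7786 (dimensionless)


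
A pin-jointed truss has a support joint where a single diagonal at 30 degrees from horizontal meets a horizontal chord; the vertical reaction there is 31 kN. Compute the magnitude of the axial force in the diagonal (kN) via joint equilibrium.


At the joint, only the diagonal has a vertical component, so vertical equilibrium gives:
F * sin(30) = 31
F = 31 / sin(30)
= 31 / 0.5
= 62.0 kN

62.0 kN


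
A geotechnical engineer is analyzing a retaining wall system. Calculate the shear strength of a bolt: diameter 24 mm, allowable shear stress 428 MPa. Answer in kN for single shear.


A = pi * d^2 / 4 = pi * 24^2 / 4 = 452.3893 mm^2
V = f_v * A / 1000 = 428 * 452.3893 / 1000
= 193.6226 kN

193.6226 kN


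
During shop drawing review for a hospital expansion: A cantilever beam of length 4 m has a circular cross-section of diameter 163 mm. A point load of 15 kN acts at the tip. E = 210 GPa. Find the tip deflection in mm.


I = pi * d^4 / 64 = pi * 163^4 / 64 = 34651362.54 mm^4
L = 4000.0 mm, P = 15000.0 N, E = 210000.0 MPa
delta = P * L^3 / (3 * E * I)
= 15000.0 * 4000.0^3 / (3 * 210000.0 * 34651362.54)
= 43.9755 mm

43.9755 mm


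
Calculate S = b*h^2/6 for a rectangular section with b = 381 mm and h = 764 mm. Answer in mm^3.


S = b * h^2 / 6
= 381 * 764^2 / 6
= 381 * 583696 / 6
= 37064696.0 mm^3

37064696.0 mm^3


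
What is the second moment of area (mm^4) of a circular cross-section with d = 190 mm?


r = d / 2 = 190 / 2 = 95.0 mm
I = pi * r^4 / 4 = pi * 95.0^4 / 4
= 63971171.28 mm^4

63971171.28 mm^4


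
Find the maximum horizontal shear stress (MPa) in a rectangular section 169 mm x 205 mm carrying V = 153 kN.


A = b * h = 169 * 205 = 34645 mm^2
V = 153 kN = 153000.0 N
tau_max = 1.5 * V / A = 1.5 * 153000.0 / 34645
= 6.6243 MPa

6.6243 MPa


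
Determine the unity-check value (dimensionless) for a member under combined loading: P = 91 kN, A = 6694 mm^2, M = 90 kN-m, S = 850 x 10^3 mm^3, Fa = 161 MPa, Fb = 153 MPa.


f_a = P / A = 91000.0 / 6694 = 13.5943 MPa
f_b = M / S = 90000000.0 / 850000.0 = 105.8824 MPa
Ratio = f_a / Fa + f_b / Fb
= 13.5943 / 161 + 105.8824 / 153
= 0.7765 (dimensionless)

0.7765 (dimensionless)


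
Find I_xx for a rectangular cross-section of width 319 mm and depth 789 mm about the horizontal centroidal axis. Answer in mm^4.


I = b * h^3 / 12
= 319 * 789^3 / 12
= 319 * 491169069 / 12
= 13056911084.25 mm^4

13056911084.25 mm^4


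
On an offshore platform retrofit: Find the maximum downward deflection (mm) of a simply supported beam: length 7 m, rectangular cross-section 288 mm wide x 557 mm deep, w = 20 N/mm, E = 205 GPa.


I = 288 * 557^3 / 12 = 4147408632.0 mm^4
L = 7000.0 mm, w = 20 N/mm, E = 205000.0 MPa
delta = 5 * w * L^4 / (384 * E * I)
= 5 * 20 * 7000.0^4 / (384 * 205000.0 * 4147408632.0)
= 0.7354 mm

0.7354 mm


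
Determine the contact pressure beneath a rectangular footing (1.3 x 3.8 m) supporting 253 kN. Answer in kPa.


A = 1.3 * 3.8 = 4.94 m^2
q = P / A = 253 / 4.94
= 51.2146 kPa

51.2146 kPa


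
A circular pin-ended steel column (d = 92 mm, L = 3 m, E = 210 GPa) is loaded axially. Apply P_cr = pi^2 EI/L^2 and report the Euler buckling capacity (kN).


I = pi * d^4 / 64 = 3516585.72 mm^4
L = 3000.0 mm
P_cr = pi^2 * E * I / L^2
= 9.8696 * 210000.0 * 3516585.72 / 3000.0^2
= 809837.23 N = 809.8372 kN

809.8372 kN


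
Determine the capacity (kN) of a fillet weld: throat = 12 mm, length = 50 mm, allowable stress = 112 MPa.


Strength = throat * length * allowable stress
= 12 * 50 * 112 N
= 67200 N
= 67.2 kN

67.2 kN


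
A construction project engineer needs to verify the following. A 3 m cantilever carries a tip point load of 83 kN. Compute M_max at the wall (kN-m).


For a cantilever with a point load at the free end:
M_max = P * L = 83 * 3 = 249 kN-m

249 kN-m


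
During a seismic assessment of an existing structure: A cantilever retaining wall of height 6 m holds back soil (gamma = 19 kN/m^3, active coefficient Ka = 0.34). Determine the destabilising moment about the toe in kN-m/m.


Pa = 0.5 * Ka * gamma * H^2
= 0.5 * 0.34 * 19 * 6^2
= 116.28 kN/m
Arm = H / 3 = 6 / 3 = 2.0 m
Mo = Pa * arm = Pa * H / 3 = 116.28 * 6 / 3 = 232.56 kN-m/m

232.56 kN-m/m


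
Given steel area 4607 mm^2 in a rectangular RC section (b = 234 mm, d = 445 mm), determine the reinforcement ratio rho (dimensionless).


rho = As / (b * d)
= 4607 / (234 * 445)
= 4607 / 104130
= 0.044243 (dimensionless)

0.044243 (dimensionless)


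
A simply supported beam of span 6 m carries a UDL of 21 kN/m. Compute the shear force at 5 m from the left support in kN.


R_A = w * L / 2 = 21 * 6 / 2 = 63.0 kN
V(x) = R_A - w * x = 63.0 - 21 * 5
= -42.0 kN

-42.0 kN


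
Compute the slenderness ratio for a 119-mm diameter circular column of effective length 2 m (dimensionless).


Radius of gyration r = d / 4 = 119 / 4 = 29.75 mm
L_eff = 2000.0 mm
Slenderness ratio = L / r = 2000.0 / 29.75 = 67.23 (dimensionless)

67.23 (dimensionless)


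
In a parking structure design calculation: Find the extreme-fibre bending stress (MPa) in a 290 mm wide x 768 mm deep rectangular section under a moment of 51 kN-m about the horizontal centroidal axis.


I = b * h^3 / 12 = 290 * 768^3 / 12 = 10947133440.0 mm^4
y = h / 2 = 768 / 2 = 384.0 mm
M = 51 kN-m = 51000000.0 N-mm
sigma = M * y / I = 51000000.0 * 384.0 / 10947133440.0
= 1.79 MPa

1.79 MPa


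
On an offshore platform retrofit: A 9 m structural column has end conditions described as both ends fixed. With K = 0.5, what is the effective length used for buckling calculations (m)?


L_eff = K * L
= 0.5 * 9
= 4.5 m

4.5 m


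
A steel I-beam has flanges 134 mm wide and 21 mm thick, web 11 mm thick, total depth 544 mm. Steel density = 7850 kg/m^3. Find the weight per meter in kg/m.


A_flanges = 2 * 134 * 21 = 5628 mm^2
A_web = (544 - 2 * 21) * 11 = 5522 mm^2
A_total = 5628 + 5522 = 11150 mm^2 = 0.011150 m^2
Weight = rho * A = 7850 * 0.011150 = 87.5275 kg/m

87.5275 kg/m


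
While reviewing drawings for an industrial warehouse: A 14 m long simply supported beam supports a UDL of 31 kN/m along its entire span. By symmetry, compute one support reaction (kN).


Total load = w * L = 31 * 14 = 434 kN
By symmetry, each reaction R = total / 2 = 434 / 2 = 217.0 kN

217.0 kN


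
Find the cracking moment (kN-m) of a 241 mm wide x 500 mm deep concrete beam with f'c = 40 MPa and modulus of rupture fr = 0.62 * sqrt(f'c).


fr = 0.62 * sqrt(40) = 0.62 * 6.3246 = 3.9212 MPa
I = 241 * 500^3 / 12 = 2510416666.67 mm^4
y_t = 250.0 mm
M_cr = fr * I / y_t = 3.9212 * 2510416666.67 / 250.0 N-mm
= 39.3756 kN-m

39.3756 kN-m


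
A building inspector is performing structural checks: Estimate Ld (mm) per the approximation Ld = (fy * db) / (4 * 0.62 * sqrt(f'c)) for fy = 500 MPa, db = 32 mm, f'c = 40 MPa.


Ld = (fy * db) / (4 * 0.62 * sqrt(f'c))
= (500 * 32) / (4 * 0.62 * sqrt(40))
= 16000 / 15.6849
= 1020.09 mm

1020.09 mm


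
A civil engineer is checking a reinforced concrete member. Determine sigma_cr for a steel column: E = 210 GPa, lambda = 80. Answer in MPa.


sigma_cr = pi^2 * E / lambda^2
= 9.8696 * 210000.0 / 80^2
= 9.8696 * 210000.0 / 6400
= 323.8464 MPa

323.8464 MPa


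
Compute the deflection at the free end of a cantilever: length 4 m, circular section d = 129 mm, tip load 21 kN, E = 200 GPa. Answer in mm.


I = pi * d^4 / 64 = pi * 129^4 / 64 = 13593420.13 mm^4
L = 4000.0 mm, P = 21000.0 N, E = 200000.0 MPa
delta = P * L^3 / (3 * E * I)
= 21000.0 * 4000.0^3 / (3 * 200000.0 * 13593420.13)
= 164.7856 mm

164.7856 mm


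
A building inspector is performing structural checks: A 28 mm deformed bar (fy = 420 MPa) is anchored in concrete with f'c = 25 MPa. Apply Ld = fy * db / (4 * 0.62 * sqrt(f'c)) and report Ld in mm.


Ld = (fy * db) / (4 * 0.62 * sqrt(f'c))
= (420 * 28) / (4 * 0.62 * sqrt(25))
= 11760 / 12.4
= 948.39 mm

948.39 mm


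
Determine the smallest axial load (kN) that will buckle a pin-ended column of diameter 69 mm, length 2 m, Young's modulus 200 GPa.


I = pi * d^4 / 64 = 1112669.7 mm^4
L = 2000.0 mm
P_cr = pi^2 * E * I / L^2
= 9.8696 * 200000.0 * 1112669.7 / 2000.0^2
= 549080.49 N = 549.0805 kN

549.0805 kN


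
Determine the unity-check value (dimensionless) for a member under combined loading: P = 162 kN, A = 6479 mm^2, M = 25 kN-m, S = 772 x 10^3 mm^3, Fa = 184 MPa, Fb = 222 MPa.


f_a = P / A = 162000.0 / 6479 = 25.0039 MPa
f_b = M / S = 25000000.0 / 772000.0 = 32.3834 MPa
Ratio = f_a / Fa + f_b / Fb
= 25.0039 / 184 + 32.3834 / 222
= 0.2818 (dimensionless)

0.2818 (dimensionless)


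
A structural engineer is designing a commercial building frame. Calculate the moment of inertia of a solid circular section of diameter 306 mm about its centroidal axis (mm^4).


r = d / 2 = 306 / 2 = 153.0 mm
I = pi * r^4 / 4 = pi * 153.0^4 / 4
= 430383491.67 mm^4

430383491.67 mm^4


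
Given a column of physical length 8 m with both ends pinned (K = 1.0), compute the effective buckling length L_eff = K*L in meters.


L_eff = K * L
= 1.0 * 8
= 8.0 m

8.0 m


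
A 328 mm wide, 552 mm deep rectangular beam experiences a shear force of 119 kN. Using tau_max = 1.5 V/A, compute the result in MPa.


A = b * h = 328 * 552 = 181056 mm^2
V = 119 kN = 119000.0 N
tau_max = 1.5 * V / A = 1.5 * 119000.0 / 181056
= 0.9859 MPa

0.9859 MPa


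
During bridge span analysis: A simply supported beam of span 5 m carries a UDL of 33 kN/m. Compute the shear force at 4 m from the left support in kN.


R_A = w * L / 2 = 33 * 5 / 2 = 82.5 kN
V(x) = R_A - w * x = 82.5 - 33 * 4
= -49.5 kN

-49.5 kN


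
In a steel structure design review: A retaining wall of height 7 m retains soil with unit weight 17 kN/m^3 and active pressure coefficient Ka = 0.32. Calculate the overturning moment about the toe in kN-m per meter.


Pa = 0.5 * Ka * gamma * H^2
= 0.5 * 0.32 * 17 * 7^2
= 133.28 kN/m
Arm = H / 3 = 7 / 3 = 2.3333 m
Mo = Pa * arm = Pa * H / 3 = 133.28 * 7 / 3 = 310.9867 kN-m/m

310.9867 kN-m/m


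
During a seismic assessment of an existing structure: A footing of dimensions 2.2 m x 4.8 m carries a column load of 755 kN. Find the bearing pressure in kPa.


A = 2.2 * 4.8 = 10.56 m^2
q = P / A = 755 / 10.56
= 71.4962 kPa

71.4962 kPa


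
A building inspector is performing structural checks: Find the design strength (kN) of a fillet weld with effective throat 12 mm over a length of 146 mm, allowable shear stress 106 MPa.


Strength = throat * length * allowable stress
= 12 * 146 * 106 N
= 185712 N
= 185.71 kN

185.71 kN


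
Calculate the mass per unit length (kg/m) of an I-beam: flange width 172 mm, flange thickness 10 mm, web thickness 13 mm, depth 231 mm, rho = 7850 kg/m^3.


A_flanges = 2 * 172 * 10 = 3440 mm^2
A_web = (231 - 2 * 10) * 13 = 2743 mm^2
A_total = 3440 + 2743 = 6183 mm^2 = 0.006183 m^2
Weight = rho * A = 7850 * 0.006183 = 48.5365 kg/m

48.5365 kg/m


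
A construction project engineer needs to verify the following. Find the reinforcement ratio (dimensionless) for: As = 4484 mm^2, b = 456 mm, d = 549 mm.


rho = As / (b * d)
= 4484 / (456 * 549)
= 4484 / 250344
= 0.017911 (dimensionless)

0.017911 (dimensionless)


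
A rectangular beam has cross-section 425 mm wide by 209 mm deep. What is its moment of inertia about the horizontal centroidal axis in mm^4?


I = b * h^3 / 12
= 425 * 209^3 / 12
= 425 * 9129329 / 12
= 323330402.08 mm^4

323330402.08 mm^4


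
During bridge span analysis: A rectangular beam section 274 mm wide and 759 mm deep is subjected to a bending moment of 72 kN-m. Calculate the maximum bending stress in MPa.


I = b * h^3 / 12 = 274 * 759^3 / 12 = 9983771770.5 mm^4
y = h / 2 = 759 / 2 = 379.5 mm
M = 72 kN-m = 72000000.0 N-mm
sigma = M * y / I = 72000000.0 * 379.5 / 9983771770.5
= 2.74 MPa

2.74 MPa


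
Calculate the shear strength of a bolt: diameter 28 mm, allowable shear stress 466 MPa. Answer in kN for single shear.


A = pi * d^2 / 4 = pi * 28^2 / 4 = 615.7522 mm^2
V = f_v * A / 1000 = 466 * 615.7522 / 1000
= 286.9405 kN

286.9405 kN


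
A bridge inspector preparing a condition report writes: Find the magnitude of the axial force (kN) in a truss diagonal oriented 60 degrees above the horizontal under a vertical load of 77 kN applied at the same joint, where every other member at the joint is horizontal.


At the joint, only the diagonal has a vertical component, so vertical equilibrium gives:
F * sin(60) = 77
F = 77 / sin(60)
= 77 / 0.866025
= 88.91 kN

88.91 kN


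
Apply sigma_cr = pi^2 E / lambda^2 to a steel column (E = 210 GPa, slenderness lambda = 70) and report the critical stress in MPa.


sigma_cr = pi^2 * E / lambda^2
= 9.8696 * 210000.0 / 70^2
= 9.8696 * 210000.0 / 4900
= 422.983 MPa

422.983 MPa


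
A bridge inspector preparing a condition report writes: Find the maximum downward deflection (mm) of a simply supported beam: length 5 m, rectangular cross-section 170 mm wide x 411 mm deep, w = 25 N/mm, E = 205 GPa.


I = 170 * 411^3 / 12 = 983542522.5 mm^4
L = 5000.0 mm, w = 25 N/mm, E = 205000.0 MPa
delta = 5 * w * L^4 / (384 * E * I)
= 5 * 25 * 5000.0^4 / (384 * 205000.0 * 983542522.5)
= 1.009 mm

1.009 mm


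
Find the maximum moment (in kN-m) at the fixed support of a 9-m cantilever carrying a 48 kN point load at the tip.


For a cantilever with a point load at the free end:
M_max = P * L = 48 * 9 = 432 kN-m

432 kN-m


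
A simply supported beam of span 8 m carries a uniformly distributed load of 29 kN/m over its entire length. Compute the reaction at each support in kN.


Total load = w * L = 29 * 8 = 232 kN
By symmetry, each reaction R = total / 2 = 232 / 2 = 116.0 kN

116.0 kN


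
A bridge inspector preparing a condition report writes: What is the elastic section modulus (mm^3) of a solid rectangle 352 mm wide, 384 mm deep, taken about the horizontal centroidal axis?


S = b * h^2 / 6
= 352 * 384^2 / 6
= 352 * 147456 / 6
= 8650752.0 mm^3

8650752.0 mm^3


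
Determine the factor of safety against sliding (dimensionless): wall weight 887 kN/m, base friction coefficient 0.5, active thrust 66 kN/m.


Resisting force = mu * W = 0.5 * 887 = 443.5 kN/m
FOS = Resisting / Driving = 443.5 / 66
= 6.7197 (dimensionless)

6.7197 (dimensionless)


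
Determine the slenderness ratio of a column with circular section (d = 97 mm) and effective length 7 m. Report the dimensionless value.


Radius of gyration r = d / 4 = 97 / 4 = 24.25 mm
L_eff = 7000.0 mm
Slenderness ratio = L / r = 7000.0 / 24.25 = 288.66 (dimensionless)

288.66 (dimensionless)


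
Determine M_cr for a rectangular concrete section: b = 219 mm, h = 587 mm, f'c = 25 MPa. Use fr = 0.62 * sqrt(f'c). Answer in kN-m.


fr = 0.62 * sqrt(25) = 0.62 * 5.0 = 3.1 MPa
I = 219 * 587^3 / 12 = 3691281554.75 mm^4
y_t = 293.5 mm
M_cr = fr * I / y_t = 3.1 * 3691281554.75 / 293.5 N-mm
= 38.988 kN-m

38.988 kN-m


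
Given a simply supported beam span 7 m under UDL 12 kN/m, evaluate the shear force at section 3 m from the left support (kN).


R_A = w * L / 2 = 12 * 7 / 2 = 42.0 kN
V(x) = R_A - w * x = 42.0 - 12 * 3
= 6.0 kN

6.0 kN


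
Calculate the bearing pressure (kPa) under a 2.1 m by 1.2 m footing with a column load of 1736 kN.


A = 2.1 * 1.2 = 2.52 m^2
q = P / A = 1736 / 2.52
= 688.8889 kPa

688.8889 kPa


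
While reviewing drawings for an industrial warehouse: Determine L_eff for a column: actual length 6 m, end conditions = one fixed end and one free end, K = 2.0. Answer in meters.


L_eff = K * L
= 2.0 * 6
= 12.0 m

12.0 m


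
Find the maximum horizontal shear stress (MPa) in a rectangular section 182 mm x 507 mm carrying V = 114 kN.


A = b * h = 182 * 507 = 92274 mm^2
V = 114 kN = 114000.0 N
tau_max = 1.5 * V / A = 1.5 * 114000.0 / 92274
= 1.8532 MPa

1.8532 MPa


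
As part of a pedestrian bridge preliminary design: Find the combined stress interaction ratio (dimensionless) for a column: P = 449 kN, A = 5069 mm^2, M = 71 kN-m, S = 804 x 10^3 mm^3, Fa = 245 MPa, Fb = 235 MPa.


f_a = P / A = 449000.0 / 5069 = 88.5776 MPa
f_b = M / S = 71000000.0 / 804000.0 = 88.3085 MPa
Ratio = f_a / Fa + f_b / Fb
= 88.5776 / 245 + 88.3085 / 235
= 0.7373 (dimensionless)

0.7373 (dimensionless)


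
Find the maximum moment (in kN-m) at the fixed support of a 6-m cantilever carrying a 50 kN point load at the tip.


For a cantilever with a point load at the free end:
M_max = P * L = 50 * 6 = 300 kN-m

300 kN-m


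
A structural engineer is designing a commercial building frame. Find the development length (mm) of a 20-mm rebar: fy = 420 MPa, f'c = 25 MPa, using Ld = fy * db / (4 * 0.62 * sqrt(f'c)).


Ld = (fy * db) / (4 * 0.62 * sqrt(f'c))
= (420 * 20) / (4 * 0.62 * sqrt(25))
= 8400 / 12.4
= 677.42 mm

677.42 mm


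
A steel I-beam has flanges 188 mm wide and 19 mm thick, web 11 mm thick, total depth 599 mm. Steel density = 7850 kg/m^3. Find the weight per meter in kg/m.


A_flanges = 2 * 188 * 19 = 7144 mm^2
A_web = (599 - 2 * 19) * 11 = 6171 mm^2
A_total = 7144 + 6171 = 13315 mm^2 = 0.013315 m^2
Weight = rho * A = 7850 * 0.013315 = 104.5228 kg/m

104.5228 kg/m


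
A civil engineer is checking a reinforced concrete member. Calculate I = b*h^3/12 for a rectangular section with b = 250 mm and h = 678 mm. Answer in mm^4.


I = b * h^3 / 12
= 250 * 678^3 / 12
= 250 * 311665752 / 12
= 6493036500.0 mm^4

6493036500.0 mm^4


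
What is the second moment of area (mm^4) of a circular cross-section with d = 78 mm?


r = d / 2 = 78 / 2 = 39.0 mm
I = pi * r^4 / 4 = pi * 39.0^4 / 4
= 1816972.31 mm^4

1816972.31 mm^4


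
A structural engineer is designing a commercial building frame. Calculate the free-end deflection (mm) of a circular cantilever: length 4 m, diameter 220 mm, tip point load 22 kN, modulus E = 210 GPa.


I = pi * d^4 / 64 = pi * 220^4 / 64 = 114990145.1 mm^4
L = 4000.0 mm, P = 22000.0 N, E = 210000.0 MPa
delta = P * L^3 / (3 * E * I)
= 22000.0 * 4000.0^3 / (3 * 210000.0 * 114990145.1)
= 19.4358 mm

19.4358 mm


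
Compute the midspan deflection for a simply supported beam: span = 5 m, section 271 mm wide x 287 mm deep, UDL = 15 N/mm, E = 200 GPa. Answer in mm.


I = 271 * 287^3 / 12 = 533867809.42 mm^4
L = 5000.0 mm, w = 15 N/mm, E = 200000.0 MPa
delta = 5 * w * L^4 / (384 * E * I)
= 5 * 15 * 5000.0^4 / (384 * 200000.0 * 533867809.42)
= 1.1433 mm

1.1433 mm


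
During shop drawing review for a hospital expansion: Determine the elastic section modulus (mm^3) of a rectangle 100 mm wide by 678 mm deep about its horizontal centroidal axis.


S = b * h^2 / 6
= 100 * 678^2 / 6
= 100 * 459684 / 6
= 7661400.0 mm^3

7661400.0 mm^3


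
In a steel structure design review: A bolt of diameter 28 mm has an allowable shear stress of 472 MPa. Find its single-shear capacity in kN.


A = pi * d^2 / 4 = pi * 28^2 / 4 = 615.7522 mm^2
V = f_v * A / 1000 = 472 * 615.7522 / 1000
= 290.635 kN

290.635 kN


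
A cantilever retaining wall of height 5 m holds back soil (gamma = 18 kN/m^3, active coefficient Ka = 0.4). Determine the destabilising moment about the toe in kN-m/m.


Pa = 0.5 * Ka * gamma * H^2
= 0.5 * 0.4 * 18 * 5^2
= 90.0 kN/m
Arm = H / 3 = 5 / 3 = 1.6667 m
Mo = Pa * arm = Pa * H / 3 = 90.0 * 5 / 3 = 150.0 kN-m/m

150.0 kN-m/m


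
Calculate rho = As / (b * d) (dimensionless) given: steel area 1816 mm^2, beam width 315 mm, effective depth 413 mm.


rho = As / (b * d)
= 1816 / (315 * 413)
= 1816 / 130095
= 0.013959 (dimensionless)

0.013959 (dimensionless)


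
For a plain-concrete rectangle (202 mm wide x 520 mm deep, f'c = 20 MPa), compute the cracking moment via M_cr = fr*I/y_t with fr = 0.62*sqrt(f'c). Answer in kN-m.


fr = 0.62 * sqrt(20) = 0.62 * 4.4721 = 2.7727 MPa
I = 202 * 520^3 / 12 = 2366901333.33 mm^4
y_t = 260.0 mm
M_cr = fr * I / y_t = 2.7727 * 2366901333.33 / 260.0 N-mm
= 25.2414 kN-m

25.2414 kN-m


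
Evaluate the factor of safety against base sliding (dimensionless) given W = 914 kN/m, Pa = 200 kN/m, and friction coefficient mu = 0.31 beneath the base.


Resisting force = mu * W = 0.31 * 914 = 283.34 kN/m
FOS = Resisting / Driving = 283.34 / 200
= 1.4167 (dimensionless)

1.4167 (dimensionless)


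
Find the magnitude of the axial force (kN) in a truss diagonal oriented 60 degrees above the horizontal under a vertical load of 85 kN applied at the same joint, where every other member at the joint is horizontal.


At the joint, only the diagonal has a vertical component, so vertical equilibrium gives:
F * sin(60) = 85
F = 85 / sin(60)
= 85 / 0.866025
= 98.15 kN

98.15 kN


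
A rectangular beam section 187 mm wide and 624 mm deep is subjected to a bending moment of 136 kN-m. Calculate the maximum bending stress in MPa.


I = b * h^3 / 12 = 187 * 624^3 / 12 = 3786292224.0 mm^4
y = h / 2 = 624 / 2 = 312.0 mm
M = 136 kN-m = 136000000.0 N-mm
sigma = M * y / I = 136000000.0 * 312.0 / 3786292224.0
= 11.21 MPa

11.21 MPa


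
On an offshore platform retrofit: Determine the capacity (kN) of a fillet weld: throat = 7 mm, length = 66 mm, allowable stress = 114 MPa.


Strength = throat * length * allowable stress
= 7 * 66 * 114 N
= 52668 N
= 52.67 kN

52.67 kN


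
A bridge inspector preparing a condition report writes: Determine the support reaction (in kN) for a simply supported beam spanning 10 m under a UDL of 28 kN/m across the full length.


Total load = w * L = 28 * 10 = 280 kN
By symmetry, each reaction R = total / 2 = 280 / 2 = 140.0 kN

140.0 kN


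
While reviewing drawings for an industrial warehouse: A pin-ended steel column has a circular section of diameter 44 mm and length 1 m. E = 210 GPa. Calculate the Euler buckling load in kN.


I = pi * d^4 / 64 = 183984.23 mm^4
L = 1000.0 mm
P_cr = pi^2 * E * I / L^2
= 9.8696 * 210000.0 * 183984.23 / 1000.0^2
= 381328.83 N = 381.3288 kN

381.3288 kN


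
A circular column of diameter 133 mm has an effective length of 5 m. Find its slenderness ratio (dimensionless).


Radius of gyration r = d / 4 = 133 / 4 = 33.25 mm
L_eff = 5000.0 mm
Slenderness ratio = L / r = 5000.0 / 33.25 = 150.38 (dimensionless)

150.38 (dimensionless)


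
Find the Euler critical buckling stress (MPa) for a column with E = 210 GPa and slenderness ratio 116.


sigma_cr = pi^2 * E / lambda^2
= 9.8696 * 210000.0 / 116^2
= 9.8696 * 210000.0 / 13456
= 154.0292 MPa

154.0292 MPa


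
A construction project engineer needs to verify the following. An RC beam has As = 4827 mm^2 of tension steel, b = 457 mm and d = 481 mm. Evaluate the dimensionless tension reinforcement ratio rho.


rho = As / (b * d)
= 4827 / (457 * 481)
= 4827 / 219817
= 0.021959 (dimensionless)

0.021959 (dimensionless)


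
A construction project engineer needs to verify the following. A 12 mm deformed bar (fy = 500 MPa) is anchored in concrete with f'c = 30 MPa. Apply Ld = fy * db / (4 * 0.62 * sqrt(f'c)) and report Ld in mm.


Ld = (fy * db) / (4 * 0.62 * sqrt(f'c))
= (500 * 12) / (4 * 0.62 * sqrt(30))
= 6000 / 13.5835
= 441.71 mm

441.71 mm


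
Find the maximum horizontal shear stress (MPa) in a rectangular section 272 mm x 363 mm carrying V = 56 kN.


A = b * h = 272 * 363 = 98736 mm^2
V = 56 kN = 56000.0 N
tau_max = 1.5 * V / A = 1.5 * 56000.0 / 98736
= 0.8508 MPa

0.8508 MPa


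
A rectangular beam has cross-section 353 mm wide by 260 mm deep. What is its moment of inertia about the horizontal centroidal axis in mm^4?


I = b * h^3 / 12
= 353 * 260^3 / 12
= 353 * 17576000 / 12
= 517027333.33 mm^4

517027333.33 mm^4


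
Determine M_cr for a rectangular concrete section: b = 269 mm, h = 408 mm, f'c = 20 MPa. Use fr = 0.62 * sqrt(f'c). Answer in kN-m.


fr = 0.62 * sqrt(20) = 0.62 * 4.4721 = 2.7727 MPa
I = 269 * 408^3 / 12 = 1522479744.0 mm^4
y_t = 204.0 mm
M_cr = fr * I / y_t = 2.7727 * 1522479744.0 / 204.0 N-mm
= 20.6932 kN-m

20.6932 kN-m


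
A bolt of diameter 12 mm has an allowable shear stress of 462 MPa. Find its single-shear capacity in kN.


A = pi * d^2 / 4 = pi * 12^2 / 4 = 113.0973 mm^2
V = f_v * A / 1000 = 462 * 113.0973 / 1000
= 52.251 kN

52.251 kN


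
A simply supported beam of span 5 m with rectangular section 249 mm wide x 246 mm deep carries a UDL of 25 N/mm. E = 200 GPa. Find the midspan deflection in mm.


I = 249 * 246^3 / 12 = 308903922.0 mm^4
L = 5000.0 mm, w = 25 N/mm, E = 200000.0 MPa
delta = 5 * w * L^4 / (384 * E * I)
= 5 * 25 * 5000.0^4 / (384 * 200000.0 * 308903922.0)
= 3.2931 mm

3.2931 mm


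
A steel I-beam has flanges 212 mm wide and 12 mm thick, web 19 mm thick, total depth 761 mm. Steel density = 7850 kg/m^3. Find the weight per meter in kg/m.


A_flanges = 2 * 212 * 12 = 5088 mm^2
A_web = (761 - 2 * 12) * 19 = 14003 mm^2
A_total = 5088 + 14003 = 19091 mm^2 = 0.019091 m^2
Weight = rho * A = 7850 * 0.019091 = 149.8644 kg/m

149.8644 kg/m


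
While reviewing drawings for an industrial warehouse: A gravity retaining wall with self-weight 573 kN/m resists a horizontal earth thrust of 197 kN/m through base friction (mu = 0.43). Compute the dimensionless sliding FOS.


Resisting force = mu * W = 0.43 * 573 = 246.39 kN/m
FOS = Resisting / Driving = 246.39 / 197
= 1.2507 (dimensionless)

1.2507 (dimensionless)


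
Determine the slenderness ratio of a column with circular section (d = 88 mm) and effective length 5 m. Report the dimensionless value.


Radius of gyration r = d / 4 = 88 / 4 = 22.0 mm
L_eff = 5000.0 mm
Slenderness ratio = L / r = 5000.0 / 22.0 = 227.27 (dimensionless)

227.27 (dimensionless)


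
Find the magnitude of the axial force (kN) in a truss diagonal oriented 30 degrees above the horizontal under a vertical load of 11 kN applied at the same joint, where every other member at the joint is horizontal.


At the joint, only the diagonal has a vertical component, so vertical equilibrium gives:
F * sin(30) = 11
F = 11 / sin(30)
= 11 / 0.5
= 22.0 kN

22.0 kN


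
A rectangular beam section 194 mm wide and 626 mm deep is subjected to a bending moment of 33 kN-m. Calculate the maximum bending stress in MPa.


I = b * h^3 / 12 = 194 * 626^3 / 12 = 3965915745.33 mm^4
y = h / 2 = 626 / 2 = 313.0 mm
M = 33 kN-m = 33000000.0 N-mm
sigma = M * y / I = 33000000.0 * 313.0 / 3965915745.33
= 2.6 MPa

2.6 MPa


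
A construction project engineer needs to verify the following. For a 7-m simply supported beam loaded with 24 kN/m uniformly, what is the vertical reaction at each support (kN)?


Total load = w * L = 24 * 7 = 168 kN
By symmetry, each reaction R = total / 2 = 168 / 2 = 84.0 kN

84.0 kN


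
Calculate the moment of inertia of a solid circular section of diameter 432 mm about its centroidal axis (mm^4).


r = d / 2 = 432 / 2 = 216.0 mm
I = pi * r^4 / 4 = pi * 216.0^4 / 4
= 1709640848.81 mm^4

1709640848.81 mm^4


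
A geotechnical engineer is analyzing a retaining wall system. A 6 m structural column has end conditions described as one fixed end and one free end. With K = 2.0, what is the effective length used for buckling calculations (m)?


L_eff = K * L
= 2.0 * 6
= 12.0 m

12.0 m


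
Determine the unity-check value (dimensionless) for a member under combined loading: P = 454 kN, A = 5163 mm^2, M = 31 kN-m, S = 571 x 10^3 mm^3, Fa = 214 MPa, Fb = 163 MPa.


f_a = P / A = 454000.0 / 5163 = 87.9334 MPa
f_b = M / S = 31000000.0 / 571000.0 = 54.2907 MPa
Ratio = f_a / Fa + f_b / Fb
= 87.9334 / 214 + 54.2907 / 163
= 0.744 (dimensionless)

0.744 (dimensionless)


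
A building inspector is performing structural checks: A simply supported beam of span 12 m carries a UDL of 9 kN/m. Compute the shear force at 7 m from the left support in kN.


R_A = w * L / 2 = 9 * 12 / 2 = 54.0 kN
V(x) = R_A - w * x = 54.0 - 9 * 7
= -9.0 kN

-9.0 kN


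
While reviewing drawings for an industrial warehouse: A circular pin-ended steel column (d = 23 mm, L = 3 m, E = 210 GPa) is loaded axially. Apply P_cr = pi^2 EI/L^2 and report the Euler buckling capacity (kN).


I = pi * d^4 / 64 = 13736.66 mm^4
L = 3000.0 mm
P_cr = pi^2 * E * I / L^2
= 9.8696 * 210000.0 * 13736.66 / 3000.0^2
= 3163.43 N = 3.1634 kN

3.1634 kN


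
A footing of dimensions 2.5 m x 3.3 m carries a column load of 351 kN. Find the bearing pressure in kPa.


A = 2.5 * 3.3 = 8.25 m^2
q = P / A = 351 / 8.25
= 42.5455 kPa

42.5455 kPa


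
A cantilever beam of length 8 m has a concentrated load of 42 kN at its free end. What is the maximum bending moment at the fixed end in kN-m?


For a cantilever with a point load at the free end:
M_max = P * L = 42 * 8 = 336 kN-m

336 kN-m


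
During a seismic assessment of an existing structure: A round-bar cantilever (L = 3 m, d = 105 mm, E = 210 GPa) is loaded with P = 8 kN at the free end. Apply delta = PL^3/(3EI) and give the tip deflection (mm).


I = pi * d^4 / 64 = pi * 105^4 / 64 = 5966602.35 mm^4
L = 3000.0 mm, P = 8000.0 N, E = 210000.0 MPa
delta = P * L^3 / (3 * E * I)
= 8000.0 * 3000.0^3 / (3 * 210000.0 * 5966602.35)
= 57.4627 mm

57.4627 mm


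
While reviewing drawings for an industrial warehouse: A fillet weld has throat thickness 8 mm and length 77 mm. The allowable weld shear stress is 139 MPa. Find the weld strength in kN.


Strength = throat * length * allowable stress
= 8 * 77 * 139 N
= 85624 N
= 85.62 kN

85.62 kN


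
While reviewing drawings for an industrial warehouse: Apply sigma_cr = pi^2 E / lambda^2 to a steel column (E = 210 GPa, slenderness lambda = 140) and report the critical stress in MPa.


sigma_cr = pi^2 * E / lambda^2
= 9.8696 * 210000.0 / 140^2
= 9.8696 * 210000.0 / 19600
= 105.7458 MPa

105.7458 MPa


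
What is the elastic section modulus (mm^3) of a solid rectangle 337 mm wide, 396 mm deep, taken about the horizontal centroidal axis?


S = b * h^2 / 6
= 337 * 396^2 / 6
= 337 * 156816 / 6
= 8807832.0 mm^3

8807832.0 mm^3


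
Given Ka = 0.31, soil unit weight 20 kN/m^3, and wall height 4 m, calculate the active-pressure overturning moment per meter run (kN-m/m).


Pa = 0.5 * Ka * gamma * H^2
= 0.5 * 0.31 * 20 * 4^2
= 49.6 kN/m
Arm = H / 3 = 4 / 3 = 1.3333 m
Mo = Pa * arm = Pa * H / 3 = 49.6 * 4 / 3 = 66.1333 kN-m/m

66.1333 kN-m/m


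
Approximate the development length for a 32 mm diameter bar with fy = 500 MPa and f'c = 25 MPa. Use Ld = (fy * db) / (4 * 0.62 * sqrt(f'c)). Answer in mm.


Ld = (fy * db) / (4 * 0.62 * sqrt(f'c))
= (500 * 32) / (4 * 0.62 * sqrt(25))
= 16000 / 12.4
= 1290.32 mm

1290.32 mm


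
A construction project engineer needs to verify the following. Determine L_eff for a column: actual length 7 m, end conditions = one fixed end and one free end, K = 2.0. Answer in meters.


L_eff = K * L
= 2.0 * 7
= 14.0 m

14.0 m


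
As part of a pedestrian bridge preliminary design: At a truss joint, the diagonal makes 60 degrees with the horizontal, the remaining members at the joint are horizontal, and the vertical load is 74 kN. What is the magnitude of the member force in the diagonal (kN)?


At the joint, only the diagonal has a vertical component, so vertical equilibrium gives:
F * sin(60) = 74
F = 74 / sin(60)
= 74 / 0.866025
= 85.45 kN

85.45 kN


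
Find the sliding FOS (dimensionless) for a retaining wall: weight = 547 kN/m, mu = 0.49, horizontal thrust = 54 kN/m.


Resisting force = mu * W = 0.49 * 547 = 268.03 kN/m
FOS = Resisting / Driving = 268.03 / 54
= 4.9635 (dimensionless)

4.9635 (dimensionless)


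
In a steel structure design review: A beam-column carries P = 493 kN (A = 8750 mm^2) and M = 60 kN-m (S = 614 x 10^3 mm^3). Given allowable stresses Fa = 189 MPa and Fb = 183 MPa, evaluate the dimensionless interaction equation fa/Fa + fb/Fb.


f_a = P / A = 493000.0 / 8750 = 56.3429 MPa
f_b = M / S = 60000000.0 / 614000.0 = 97.7199 MPa
Ratio = f_a / Fa + f_b / Fb
= 56.3429 / 189 + 97.7199 / 183
= 0.8321 (dimensionless)

0.8321 (dimensionless)


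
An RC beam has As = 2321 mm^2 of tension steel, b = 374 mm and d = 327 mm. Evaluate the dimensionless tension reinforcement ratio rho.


rho = As / (b * d)
= 2321 / (374 * 327)
= 2321 / 122298
= 0.018978 (dimensionless)

0.018978 (dimensionless)


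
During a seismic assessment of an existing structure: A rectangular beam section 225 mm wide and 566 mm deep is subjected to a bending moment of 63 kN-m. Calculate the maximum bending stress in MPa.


I = b * h^3 / 12 = 225 * 566^3 / 12 = 3399778050.0 mm^4
y = h / 2 = 566 / 2 = 283.0 mm
M = 63 kN-m = 63000000.0 N-mm
sigma = M * y / I = 63000000.0 * 283.0 / 3399778050.0
= 5.24 MPa

5.24 MPa


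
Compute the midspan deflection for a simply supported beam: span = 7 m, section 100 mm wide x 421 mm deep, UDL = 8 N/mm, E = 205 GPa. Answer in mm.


I = 100 * 421^3 / 12 = 621820508.33 mm^4
L = 7000.0 mm, w = 8 N/mm, E = 205000.0 MPa
delta = 5 * w * L^4 / (384 * E * I)
= 5 * 8 * 7000.0^4 / (384 * 205000.0 * 621820508.33)
= 1.962 mm

1.962 mm


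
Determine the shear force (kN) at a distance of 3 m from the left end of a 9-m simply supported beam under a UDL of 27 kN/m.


R_A = w * L / 2 = 27 * 9 / 2 = 121.5 kN
V(x) = R_A - w * x = 121.5 - 27 * 3
= 40.5 kN

40.5 kN


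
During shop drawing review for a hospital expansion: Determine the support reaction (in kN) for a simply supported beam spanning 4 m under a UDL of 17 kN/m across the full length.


Total load = w * L = 17 * 4 = 68 kN
By symmetry, each reaction R = total / 2 = 68 / 2 = 34.0 kN

34.0 kN


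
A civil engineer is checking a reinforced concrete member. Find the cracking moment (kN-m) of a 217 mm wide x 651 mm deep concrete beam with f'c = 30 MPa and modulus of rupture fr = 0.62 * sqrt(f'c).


fr = 0.62 * sqrt(30) = 0.62 * 5.4772 = 3.3959 MPa
I = 217 * 651^3 / 12 = 4989091322.25 mm^4
y_t = 325.5 mm
M_cr = fr * I / y_t = 3.3959 * 4989091322.25 / 325.5 N-mm
= 52.0502 kN-m

52.0502 kN-m


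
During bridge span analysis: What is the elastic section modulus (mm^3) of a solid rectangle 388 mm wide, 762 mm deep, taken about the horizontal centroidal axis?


S = b * h^2 / 6
= 388 * 762^2 / 6
= 388 * 580644 / 6
= 37548312.0 mm^3

37548312.0 mm^3


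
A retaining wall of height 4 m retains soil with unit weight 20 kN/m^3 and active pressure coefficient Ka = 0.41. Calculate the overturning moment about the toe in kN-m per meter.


Pa = 0.5 * Ka * gamma * H^2
= 0.5 * 0.41 * 20 * 4^2
= 65.6 kN/m
Arm = H / 3 = 4 / 3 = 1.3333 m
Mo = Pa * arm = Pa * H / 3 = 65.6 * 4 / 3 = 87.4667 kN-m/m

87.4667 kN-m/m


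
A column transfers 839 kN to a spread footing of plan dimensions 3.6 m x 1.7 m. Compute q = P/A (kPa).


A = 3.6 * 1.7 = 6.12 m^2
q = P / A = 839 / 6.12
= 137.0915 kPa

137.0915 kPa


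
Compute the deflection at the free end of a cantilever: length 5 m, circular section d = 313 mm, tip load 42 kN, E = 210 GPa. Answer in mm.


I = pi * d^4 / 64 = pi * 313^4 / 64 = 471137039.8 mm^4
L = 5000.0 mm, P = 42000.0 N, E = 210000.0 MPa
delta = P * L^3 / (3 * E * I)
= 42000.0 * 5000.0^3 / (3 * 210000.0 * 471137039.8)
= 17.6877 mm

17.6877 mm


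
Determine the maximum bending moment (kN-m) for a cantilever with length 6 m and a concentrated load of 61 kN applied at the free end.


For a cantilever with a point load at the free end:
M_max = P * L = 61 * 6 = 366 kN-m

366 kN-m


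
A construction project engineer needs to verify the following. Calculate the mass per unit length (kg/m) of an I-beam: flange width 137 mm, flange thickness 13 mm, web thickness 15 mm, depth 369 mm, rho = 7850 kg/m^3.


A_flanges = 2 * 137 * 13 = 3562 mm^2
A_web = (369 - 2 * 13) * 15 = 5145 mm^2
A_total = 3562 + 5145 = 8707 mm^2 = 0.008707 m^2
Weight = rho * A = 7850 * 0.008707 = 68.35 kg/m

68.35 kg/m


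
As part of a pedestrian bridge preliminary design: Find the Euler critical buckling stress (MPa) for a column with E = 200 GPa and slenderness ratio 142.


sigma_cr = pi^2 * E / lambda^2
= 9.8696 * 200000.0 / 142^2
= 9.8696 * 200000.0 / 20164
= 97.8933 MPa

97.8933 MPa


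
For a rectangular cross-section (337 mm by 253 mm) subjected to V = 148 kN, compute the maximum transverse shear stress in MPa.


A = b * h = 337 * 253 = 85261 mm^2
V = 148 kN = 148000.0 N
tau_max = 1.5 * V / A = 1.5 * 148000.0 / 85261
= 2.6038 MPa

2.6038 MPa


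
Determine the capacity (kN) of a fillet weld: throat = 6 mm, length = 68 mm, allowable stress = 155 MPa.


Strength = throat * length * allowable stress
= 6 * 68 * 155 N
= 63240 N
= 63.24 kN

63.24 kN


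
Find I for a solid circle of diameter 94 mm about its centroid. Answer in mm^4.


r = d / 2 = 94 / 2 = 47.0 mm
I = pi * r^4 / 4 = pi * 47.0^4 / 4
= 3832492.5 mm^4

3832492.5 mm^4


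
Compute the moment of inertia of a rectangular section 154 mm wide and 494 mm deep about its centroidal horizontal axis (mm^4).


I = b * h^3 / 12
= 154 * 494^3 / 12
= 154 * 120553784 / 12
= 1547106894.67 mm^4

1547106894.67 mm^4


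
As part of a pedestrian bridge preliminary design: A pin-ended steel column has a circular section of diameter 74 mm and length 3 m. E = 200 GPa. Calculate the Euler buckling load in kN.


I = pi * d^4 / 64 = 1471962.61 mm^4
L = 3000.0 mm
P_cr = pi^2 * E * I / L^2
= 9.8696 * 200000.0 * 1471962.61 / 3000.0^2
= 322837.53 N = 322.8375 kN

322.8375 kN


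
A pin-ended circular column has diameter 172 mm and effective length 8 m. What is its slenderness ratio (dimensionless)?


Radius of gyration r = d / 4 = 172 / 4 = 43.0 mm
L_eff = 8000.0 mm
Slenderness ratio = L / r = 8000.0 / 43.0 = 186.05 (dimensionless)

186.05 (dimensionless)


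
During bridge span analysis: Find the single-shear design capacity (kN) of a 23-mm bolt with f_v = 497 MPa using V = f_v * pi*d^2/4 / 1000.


A = pi * d^2 / 4 = pi * 23^2 / 4 = 415.4756 mm^2
V = f_v * A / 1000 = 497 * 415.4756 / 1000
= 206.4914 kN

206.4914 kN


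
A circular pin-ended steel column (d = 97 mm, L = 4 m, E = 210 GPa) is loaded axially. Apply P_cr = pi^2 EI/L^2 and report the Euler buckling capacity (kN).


I = pi * d^4 / 64 = 4345670.92 mm^4
L = 4000.0 mm
P_cr = pi^2 * E * I / L^2
= 9.8696 * 210000.0 * 4345670.92 / 4000.0^2
= 562931.94 N = 562.9319 kN

562.9319 kN


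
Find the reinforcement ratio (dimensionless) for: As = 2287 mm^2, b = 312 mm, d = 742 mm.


rho = As / (b * d)
= 2287 / (312 * 742)
= 2287 / 231504
= 0.009879 (dimensionless)

0.009879 (dimensionless)


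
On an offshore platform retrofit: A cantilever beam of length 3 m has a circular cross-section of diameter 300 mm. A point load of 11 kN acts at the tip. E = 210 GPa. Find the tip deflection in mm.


I = pi * d^4 / 64 = pi * 300^4 / 64 = 397607820.22 mm^4
L = 3000.0 mm, P = 11000.0 N, E = 210000.0 MPa
delta = P * L^3 / (3 * E * I)
= 11000.0 * 3000.0^3 / (3 * 210000.0 * 397607820.22)
= 1.1857 mm

1.1857 mm


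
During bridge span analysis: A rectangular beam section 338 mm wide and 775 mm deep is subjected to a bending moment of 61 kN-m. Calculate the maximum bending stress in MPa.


I = b * h^3 / 12 = 338 * 775^3 / 12 = 13111143229.17 mm^4
y = h / 2 = 775 / 2 = 387.5 mm
M = 61 kN-m = 61000000.0 N-mm
sigma = M * y / I = 61000000.0 * 387.5 / 13111143229.17
= 1.8 MPa

1.8 MPa


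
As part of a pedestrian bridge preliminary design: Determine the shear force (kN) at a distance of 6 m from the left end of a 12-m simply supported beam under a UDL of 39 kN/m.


R_A = w * L / 2 = 39 * 12 / 2 = 234.0 kN
V(x) = R_A - w * x = 234.0 - 39 * 6
= 0.0 kN

0.0 kN


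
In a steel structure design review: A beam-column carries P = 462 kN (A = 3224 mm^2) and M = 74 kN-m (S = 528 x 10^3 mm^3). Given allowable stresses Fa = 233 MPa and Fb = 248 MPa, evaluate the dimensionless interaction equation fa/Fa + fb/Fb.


f_a = P / A = 462000.0 / 3224 = 143.3002 MPa
f_b = M / S = 74000000.0 / 528000.0 = 140.1515 MPa
Ratio = f_a / Fa + f_b / Fb
= 143.3002 / 233 + 140.1515 / 248
= 1.1801 (dimensionless)

1.1801 (dimensionless)
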